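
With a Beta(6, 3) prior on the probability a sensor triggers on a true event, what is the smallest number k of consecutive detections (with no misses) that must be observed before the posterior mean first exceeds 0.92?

k = 29

After k detections and 0 misses the posterior is Beta(6+k, 3), with mean (6+k)/(6+3+k).
Set (6+k)/(9+k) > 0.92 and solve: k > (0.92·9 − 6)/(1 − 0.92) = 28.500.
The smallest integer exceeding 28.500 is 29.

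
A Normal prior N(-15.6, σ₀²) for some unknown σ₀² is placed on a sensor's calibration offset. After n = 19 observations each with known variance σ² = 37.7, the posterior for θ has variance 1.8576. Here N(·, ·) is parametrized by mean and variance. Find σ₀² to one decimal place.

σ₀² = 29.1

For the Normal–Normal model with known σ², precisions add: τ_n = τ₀ + n/σ².
So 1/σ₀² = 1/1.8576 − 19/37.7 = 0.538329 − 0.503979 = 0.034350.
Hence σ₀² = 1/0.034350 ≈ 29.1.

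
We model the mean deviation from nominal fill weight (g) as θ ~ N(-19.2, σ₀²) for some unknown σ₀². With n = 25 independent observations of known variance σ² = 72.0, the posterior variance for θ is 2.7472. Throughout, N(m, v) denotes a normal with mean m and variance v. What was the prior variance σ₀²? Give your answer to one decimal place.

σ₀² = 59.6

For the Normal–Normal model with known σ², precisions add: τ_n = τ₀ + n/σ².
So 1/σ₀² = 1/2.7472 − 25/72.0 = 0.364007 − 0.347222 = 0.016785.
Hence σ₀² = 1/0.016785 ≈ 59.6.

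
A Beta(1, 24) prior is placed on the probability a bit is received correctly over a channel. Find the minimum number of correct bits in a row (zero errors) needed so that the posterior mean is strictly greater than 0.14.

After k correct bits and 0 errors the posterior is Beta(1+k, 24), with mean (1+k)/(1+24+k).
Set (1+k)/(25+k) > 0.14 and solve: k > (0.14·25 − 1)/(1 − 0.14) = 2.907.
The smallest integer exceeding 2.907 is 3, and checking k=3: (4)/(28) = 0.1429 > 0.14.

k = 3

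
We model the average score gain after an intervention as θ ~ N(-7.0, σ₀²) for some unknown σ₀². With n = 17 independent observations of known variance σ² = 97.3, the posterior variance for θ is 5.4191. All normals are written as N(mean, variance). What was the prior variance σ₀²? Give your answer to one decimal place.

Posterior precision equals prior precision plus data precision: 1/σ_n² = 1/σ₀² + n/σ².
So 1/σ₀² = 1/5.4191 − 17/97.3 = 0.184532 − 0.174717 = 0.009815.
Hence σ₀² = 1/0.009815 ≈ 101.9.

σ₀² = 101.9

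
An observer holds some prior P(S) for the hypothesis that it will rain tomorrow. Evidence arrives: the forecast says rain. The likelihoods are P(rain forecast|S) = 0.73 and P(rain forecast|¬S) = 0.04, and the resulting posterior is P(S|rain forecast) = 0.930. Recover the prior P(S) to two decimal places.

In odds form, posterior odds = prior odds × likelihood ratio, so prior odds = posterior odds ÷ LR.
Posterior odds = 0.930/(1−0.930) = 13.2857. LR = 0.73/0.04 = 18.2500.
Prior odds = 13.2857/18.2500 = 0.7280, so P(S) = 0.7280/(1+0.7280) ≈ 0.42.

P(S) = 0.42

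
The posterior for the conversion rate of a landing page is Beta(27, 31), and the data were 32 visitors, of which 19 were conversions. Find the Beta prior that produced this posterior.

Under Beta–binomial conjugacy the posterior parameters are (a+s, b+f).
So a = 27 − 19 = 8 and b = 31 − 13 = 18.

Beta(8, 18)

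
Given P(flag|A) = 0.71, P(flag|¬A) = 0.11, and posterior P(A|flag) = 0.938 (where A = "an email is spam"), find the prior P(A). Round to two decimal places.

P(A) = 0.70

Bayes' rule in odds form gives O(A|E) = O(A)·[P(E|A)/P(E|¬A)], hence O(A) = O(A|E)/LR.
Posterior odds = 0.938/(1−0.938) = 15.1290. LR = 0.71/0.11 = 6.4545.
Prior odds = 15.1290/6.4545 = 2.3439, so P(A) = 2.3439/(1+2.3439) ≈ 0.70.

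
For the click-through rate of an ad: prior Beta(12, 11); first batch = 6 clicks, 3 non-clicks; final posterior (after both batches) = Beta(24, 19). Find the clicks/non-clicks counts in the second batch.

Sequential conjugate updates are equivalent to a single update on the pooled data, so total successes = posterior α − prior α and total failures = posterior β − prior β.
Total across both batches: 24−12=12 clicks, 19−11=8 non-clicks.
Subtract the first batch: 12−6=6 clicks and 8−3=5 non-clicks.

6 clicks and 5 non-clicks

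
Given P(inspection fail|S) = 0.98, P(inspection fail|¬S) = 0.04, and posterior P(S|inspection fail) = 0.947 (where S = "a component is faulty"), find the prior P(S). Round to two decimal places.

P(S) = 0.42

In odds form, posterior odds = prior odds × likelihood ratio, so prior odds = posterior odds ÷ LR.
Posterior odds = 0.947/(1−0.947) = 17.8679. LR = 0.98/0.04 = 24.5000.
Prior odds = 17.8679/24.5000 = 0.7293, so P(S) = 0.7293/(1+0.7293) ≈ 0.42.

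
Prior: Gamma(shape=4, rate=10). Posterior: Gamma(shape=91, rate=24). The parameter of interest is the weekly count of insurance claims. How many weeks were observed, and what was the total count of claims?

n = 14 weeks with total 87 claims

Gamma–Poisson conjugacy: posterior shape = α + Σxᵢ, posterior rate = β + n.
Matching: Σxᵢ = 91 − 4 = 87 and n = 24 − 10 = 14.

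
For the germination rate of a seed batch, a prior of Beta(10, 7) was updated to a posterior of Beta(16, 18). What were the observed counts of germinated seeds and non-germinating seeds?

6 germinated seeds and 11 non-germinating seeds

Under Beta–binomial conjugacy the posterior parameters are (α+s, β+f).
Match parameters: s=16−10=6, f=18−7=11.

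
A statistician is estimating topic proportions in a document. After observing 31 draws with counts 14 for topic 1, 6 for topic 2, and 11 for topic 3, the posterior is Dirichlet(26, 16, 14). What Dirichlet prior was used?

For a Dirichlet(α) prior with multinomial counts c, the posterior is Dirichlet(α + c) componentwise.
Subtract each count from the matching posterior parameter: 26−14=12, 16−6=10, 14−11=3.

Dirichlet(12, 10, 3)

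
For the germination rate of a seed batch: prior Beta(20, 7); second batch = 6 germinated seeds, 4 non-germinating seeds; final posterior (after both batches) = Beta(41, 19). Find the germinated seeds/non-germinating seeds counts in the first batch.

15 germinated seeds and 8 non-germinating seeds

Sequential conjugate updates are equivalent to a single update on the pooled data, so total successes = posterior α − prior α and total failures = posterior β − prior β.
Total across both batches: 41−20=21 germinated seeds, 19−7=12 non-germinating seeds.
Subtract the second batch: 21−6=15 germinated seeds and 12−4=8 non-germinating seeds.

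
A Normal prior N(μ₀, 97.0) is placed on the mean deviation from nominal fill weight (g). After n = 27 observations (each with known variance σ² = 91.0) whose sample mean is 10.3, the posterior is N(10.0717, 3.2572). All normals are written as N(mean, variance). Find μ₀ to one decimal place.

μ₀ = 3.5

The posterior mean is a precision-weighted average: μ_n = (τ₀μ₀ + τ_data·x̄)/(τ₀+τ_data), with τ₀=1/σ₀² and τ_data=n/σ².
Here τ₀ = 1/97.0 = 0.010309 and τ_data = 27/91.0 = 0.296703, so τ_n = 0.307012.
Rearranging for μ₀: μ₀ = (μ_n·τ_n − τ_data·x̄)/τ₀ = (10.0717·0.307012 − 0.296703·10.3) / 0.010309 = 0.036092/0.010309 ≈ 3.5.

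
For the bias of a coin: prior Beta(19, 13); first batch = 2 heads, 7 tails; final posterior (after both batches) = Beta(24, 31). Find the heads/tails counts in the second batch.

3 heads and 11 tails

Sequential conjugate updates are equivalent to a single update on the pooled data, so total successes = posterior α − prior α and total failures = posterior β − prior β.
Total across both batches: 24−19=5 heads, 31−13=18 tails.
Subtract the first batch: 5−2=3 heads and 18−7=11 tails.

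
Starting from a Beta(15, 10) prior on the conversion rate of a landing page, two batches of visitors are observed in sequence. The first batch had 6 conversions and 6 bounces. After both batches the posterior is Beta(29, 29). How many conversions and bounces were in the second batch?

8 conversions and 13 bounces

Because Beta–binomial updating is additive in the counts, the combined data contributed (α_post−α_prior, β_post−β_prior) successes and failures.
Total across both batches: 29−15=14 conversions, 29−10=19 bounces.
Subtract the first batch: 14−6=8 conversions and 19−6=13 bounces.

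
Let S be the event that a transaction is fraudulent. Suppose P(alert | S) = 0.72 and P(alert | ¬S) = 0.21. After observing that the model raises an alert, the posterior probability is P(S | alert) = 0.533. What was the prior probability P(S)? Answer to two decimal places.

P(S) = 0.25

In odds form, posterior odds = prior odds × likelihood ratio, so prior odds = posterior odds ÷ LR.
Posterior odds = 0.533/(1−0.533) = 1.1413. LR = 0.72/0.21 = 3.4286.
Prior odds = 1.1413/3.4286 = 0.3329, so P(S) = 0.3329/(1+0.3329) ≈ 0.25.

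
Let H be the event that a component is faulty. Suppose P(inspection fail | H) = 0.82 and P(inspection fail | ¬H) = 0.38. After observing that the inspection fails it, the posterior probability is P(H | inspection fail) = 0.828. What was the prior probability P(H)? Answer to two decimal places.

Bayes' rule in odds form gives O(H|E) = O(H)·[P(E|H)/P(E|¬H)], hence O(H) = O(H|E)/LR.
Posterior odds = 0.828/(1−0.828) = 4.8140. LR = 0.82/0.38 = 2.1579.
Prior odds = 4.8140/2.1579 = 2.2309, so P(H) = 2.2309/(1+2.2309) ≈ 0.69.

P(H) = 0.69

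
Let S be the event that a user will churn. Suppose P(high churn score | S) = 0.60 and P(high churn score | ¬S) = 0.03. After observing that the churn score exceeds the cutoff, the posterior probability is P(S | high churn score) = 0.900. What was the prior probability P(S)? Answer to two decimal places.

P(S) = 0.31

Bayes' rule in odds form gives O(S|E) = O(S)·[P(E|S)/P(E|¬S)], hence O(S) = O(S|E)/LR.
Posterior odds = 0.900/(1−0.900) = 9.0000. LR = 0.60/0.03 = 20.0000.
Prior odds = 9.0000/20.0000 = 0.4500, so P(S) = 0.4500/(1+0.4500) ≈ 0.31.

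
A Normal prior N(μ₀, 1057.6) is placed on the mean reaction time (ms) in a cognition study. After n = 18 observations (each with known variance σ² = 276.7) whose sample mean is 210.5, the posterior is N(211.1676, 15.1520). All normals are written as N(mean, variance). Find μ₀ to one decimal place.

μ₀ = 257.1

With known observation variance, the Normal–Normal posterior has precision τ_n = τ₀ + n/σ² and mean μ_n = (τ₀μ₀ + (n/σ²)x̄)/τ_n.
Here τ₀ = 1/1057.6 = 0.000946 and τ_data = 18/276.7 = 0.065052, so τ_n = 0.065998.
Rearranging for μ₀: μ₀ = (μ_n·τ_n − τ_data·x̄)/τ₀ = (211.1676·0.065998 − 0.065052·210.5) / 0.000946 = 0.243193/0.000946 ≈ 257.1.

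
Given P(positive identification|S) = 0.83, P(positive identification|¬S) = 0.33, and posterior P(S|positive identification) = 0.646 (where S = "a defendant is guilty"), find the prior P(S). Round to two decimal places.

P(S) = 0.42

In odds form, posterior odds = prior odds × likelihood ratio, so prior odds = posterior odds ÷ LR.
Posterior odds = 0.646/(1−0.646) = 1.8249. LR = 0.83/0.33 = 2.5152.
Prior odds = 1.8249/2.5152 = 0.7255, so P(S) = 0.7255/(1+0.7255) ≈ 0.42.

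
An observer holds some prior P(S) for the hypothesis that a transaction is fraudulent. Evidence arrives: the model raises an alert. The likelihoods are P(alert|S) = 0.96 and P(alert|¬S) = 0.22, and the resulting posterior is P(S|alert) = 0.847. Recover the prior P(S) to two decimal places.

P(S) = 0.56

In odds form, posterior odds = prior odds × likelihood ratio, so prior odds = posterior odds ÷ LR.
Posterior odds = 0.847/(1−0.847) = 5.5359. LR = 0.96/0.22 = 4.3636.
Prior odds = 5.5359/4.3636 = 1.2687, so P(S) = 1.2687/(1+1.2687) ≈ 0.56.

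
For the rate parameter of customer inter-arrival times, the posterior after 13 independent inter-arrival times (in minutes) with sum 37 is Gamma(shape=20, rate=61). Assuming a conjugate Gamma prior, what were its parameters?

For an exponential likelihood with a Gamma(α, β) prior on the rate, n observations with total T give posterior Gamma(α+n, β+T).
So α = 20 − 13 = 7 and β = 61 − 37 = 24.

Gamma(shape=7, rate=24)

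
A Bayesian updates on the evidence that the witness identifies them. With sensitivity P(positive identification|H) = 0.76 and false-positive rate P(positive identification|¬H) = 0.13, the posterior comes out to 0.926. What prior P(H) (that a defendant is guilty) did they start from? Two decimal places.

P(H) = 0.68

In odds form, posterior odds = prior odds × likelihood ratio, so prior odds = posterior odds ÷ LR.
Posterior odds = 0.926/(1−0.926) = 12.5135. LR = 0.76/0.13 = 5.8462.
Prior odds = 12.5135/5.8462 = 2.1405, so P(H) = 2.1405/(1+2.1405) ≈ 0.68.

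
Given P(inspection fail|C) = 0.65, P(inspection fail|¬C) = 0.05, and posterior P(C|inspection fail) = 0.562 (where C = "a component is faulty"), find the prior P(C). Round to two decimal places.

P(C) = 0.09

In odds form, posterior odds = prior odds × likelihood ratio, so prior odds = posterior odds ÷ LR.
Posterior odds = 0.562/(1−0.562) = 1.2831. LR = 0.65/0.05 = 13.0000.
Prior odds = 1.2831/13.0000 = 0.0987, so P(C) = 0.0987/(1+0.0987) ≈ 0.09.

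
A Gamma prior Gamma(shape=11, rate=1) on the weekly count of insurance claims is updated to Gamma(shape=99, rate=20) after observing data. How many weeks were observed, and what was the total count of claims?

A Gamma(α, β) prior (rate parametrization) on a Poisson rate with n observations summing to S gives posterior Gamma(α+S, β+n).
Matching: Σxᵢ = 99 − 11 = 88 and n = 20 − 1 = 19.

n = 19 weeks with total 88 claims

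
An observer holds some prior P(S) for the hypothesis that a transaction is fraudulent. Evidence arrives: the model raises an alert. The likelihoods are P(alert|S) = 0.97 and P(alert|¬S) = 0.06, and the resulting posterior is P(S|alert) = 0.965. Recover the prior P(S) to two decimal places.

P(S) = 0.63

In odds form, posterior odds = prior odds × likelihood ratio, so prior odds = posterior odds ÷ LR.
Posterior odds = 0.965/(1−0.965) = 27.5714. LR = 0.97/0.06 = 16.1667.
Prior odds = 27.5714/16.1667 = 1.7054, so P(S) = 1.7054/(1+1.7054) ≈ 0.63.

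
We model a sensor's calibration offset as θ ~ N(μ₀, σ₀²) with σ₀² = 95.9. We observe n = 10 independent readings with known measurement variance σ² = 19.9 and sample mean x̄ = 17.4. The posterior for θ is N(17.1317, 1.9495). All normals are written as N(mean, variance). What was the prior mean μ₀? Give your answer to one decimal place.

μ₀ = 4.2

With known observation variance, the Normal–Normal posterior has precision τ_n = τ₀ + n/σ² and mean μ_n = (τ₀μ₀ + (n/σ²)x̄)/τ_n.
Here τ₀ = 1/95.9 = 0.010428 and τ_data = 10/19.9 = 0.502513, so τ_n = 0.512941.
Rearranging for μ₀: μ₀ = (μ_n·τ_n − τ_data·x̄)/τ₀ = (17.1317·0.512941 − 0.502513·17.4) / 0.010428 = 0.043825/0.010428 ≈ 4.2.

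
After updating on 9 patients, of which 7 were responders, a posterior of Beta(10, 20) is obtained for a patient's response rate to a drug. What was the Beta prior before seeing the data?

Beta is conjugate to the binomial likelihood: posterior = Beta(α+s, β+f).
Subtract the data counts: 10−7=3, 20−2=18.

Beta(3, 18)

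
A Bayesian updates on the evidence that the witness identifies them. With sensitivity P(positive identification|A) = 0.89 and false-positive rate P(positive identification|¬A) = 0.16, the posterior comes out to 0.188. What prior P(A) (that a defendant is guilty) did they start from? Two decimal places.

In odds form, posterior odds = prior odds × likelihood ratio, so prior odds = posterior odds ÷ LR.
Posterior odds = 0.188/(1−0.188) = 0.2315. LR = 0.89/0.16 = 5.5625.
Prior odds = 0.2315/5.5625 = 0.0416, so P(A) = 0.0416/(1+0.0416) ≈ 0.04.

P(A) = 0.04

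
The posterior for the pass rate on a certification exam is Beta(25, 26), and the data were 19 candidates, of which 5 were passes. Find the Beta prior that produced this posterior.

Beta(20, 12)

Beta is conjugate to the binomial likelihood: posterior = Beta(a+s, b+f).
Subtract the data counts: 25−5=20, 26−14=12.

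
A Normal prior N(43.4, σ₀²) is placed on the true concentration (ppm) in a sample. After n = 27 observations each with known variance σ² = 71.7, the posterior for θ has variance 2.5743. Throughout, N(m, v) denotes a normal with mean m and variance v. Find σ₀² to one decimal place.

Posterior precision equals prior precision plus data precision: 1/σ_n² = 1/σ₀² + n/σ².
So 1/σ₀² = 1/2.5743 − 27/71.7 = 0.388455 − 0.376569 = 0.011886.
Hence σ₀² = 1/0.011886 ≈ 84.1.

σ₀² = 84.1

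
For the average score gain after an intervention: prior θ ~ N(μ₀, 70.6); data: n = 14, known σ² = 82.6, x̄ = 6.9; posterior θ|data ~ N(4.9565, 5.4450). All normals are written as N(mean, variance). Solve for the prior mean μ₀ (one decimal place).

With known observation variance, the Normal–Normal posterior has precision τ_n = τ₀ + n/σ² and mean μ_n = (τ₀μ₀ + (n/σ²)x̄)/τ_n.
Here τ₀ = 1/70.6 = 0.014164 and τ_data = 14/82.6 = 0.169492, so τ_n = 0.183656.
Rearranging for μ₀: μ₀ = (μ_n·τ_n − τ_data·x̄)/τ₀ = (4.9565·0.183656 − 0.169492·6.9) / 0.014164 = -0.259204/0.014164 ≈ -18.3.

μ₀ = -18.3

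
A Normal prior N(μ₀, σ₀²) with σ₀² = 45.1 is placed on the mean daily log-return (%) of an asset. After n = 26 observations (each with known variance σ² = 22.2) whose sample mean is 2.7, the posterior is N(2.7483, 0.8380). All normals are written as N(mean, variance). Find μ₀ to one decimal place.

With known observation variance, the Normal–Normal posterior has precision τ_n = τ₀ + n/σ² and mean μ_n = (τ₀μ₀ + (n/σ²)x̄)/τ_n.
Here τ₀ = 1/45.1 = 0.022173 and τ_data = 26/22.2 = 1.171171, so τ_n = 1.193344.
Rearranging for μ₀: μ₀ = (μ_n·τ_n − τ_data·x̄)/τ₀ = (2.7483·1.193344 − 1.171171·2.7) / 0.022173 = 0.117506/0.022173 ≈ 5.3.

μ₀ = 5.3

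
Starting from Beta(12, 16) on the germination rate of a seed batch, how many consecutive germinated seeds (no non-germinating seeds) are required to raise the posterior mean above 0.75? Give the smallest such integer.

k = 37

After k germinated seeds and 0 non-germinating seeds the posterior is Beta(12+k, 16), with mean (12+k)/(12+16+k).
Set (12+k)/(28+k) > 0.75 and solve: k > (0.75·28 − 12)/(1 − 0.75) = 36.000.
The smallest integer exceeding 36.000 is 37.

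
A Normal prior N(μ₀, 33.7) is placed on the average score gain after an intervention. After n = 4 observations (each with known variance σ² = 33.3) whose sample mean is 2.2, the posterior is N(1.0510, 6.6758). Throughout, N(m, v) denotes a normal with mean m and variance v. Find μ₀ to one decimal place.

μ₀ = -3.6

With known observation variance, the Normal–Normal posterior has precision τ_n = τ₀ + n/σ² and mean μ_n = (τ₀μ₀ + (n/σ²)x̄)/τ_n.
Here τ₀ = 1/33.7 = 0.029674 and τ_data = 4/33.3 = 0.120120, so τ_n = 0.149794.
Rearranging for μ₀: μ₀ = (μ_n·τ_n − τ_data·x̄)/τ₀ = (1.0510·0.149794 − 0.120120·2.2) / 0.029674 = -0.106831/0.029674 ≈ -3.6.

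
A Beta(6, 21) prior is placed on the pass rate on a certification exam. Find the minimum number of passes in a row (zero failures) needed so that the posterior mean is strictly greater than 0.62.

k = 29

After k passes and 0 failures the posterior is Beta(6+k, 21), with mean (6+k)/(6+21+k).
Set (6+k)/(27+k) > 0.62 and solve: k > (0.62·27 − 6)/(1 − 0.62) = 28.263.
The smallest integer exceeding 28.263 is 29, and checking k=29: (35)/(56) = 0.6250 > 0.62.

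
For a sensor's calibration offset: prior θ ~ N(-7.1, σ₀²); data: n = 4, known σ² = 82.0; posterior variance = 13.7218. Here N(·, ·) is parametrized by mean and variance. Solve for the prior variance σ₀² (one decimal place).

Posterior precision equals prior precision plus data precision: 1/σ_n² = 1/σ₀² + n/σ².
So 1/σ₀² = 1/13.7218 − 4/82.0 = 0.072877 − 0.048780 = 0.024097.
Hence σ₀² = 1/0.024097 ≈ 41.5.

σ₀² = 41.5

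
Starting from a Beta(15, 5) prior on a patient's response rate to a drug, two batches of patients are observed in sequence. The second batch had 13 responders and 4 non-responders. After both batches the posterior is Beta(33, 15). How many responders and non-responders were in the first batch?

Because Beta–binomial updating is additive in the counts, the combined data contributed (α_post−α_prior, β_post−β_prior) successes and failures.
Total across both batches: 33−15=18 responders, 15−5=10 non-responders.
Subtract the second batch: 18−13=5 responders and 10−4=6 non-responders.

5 responders and 6 non-responders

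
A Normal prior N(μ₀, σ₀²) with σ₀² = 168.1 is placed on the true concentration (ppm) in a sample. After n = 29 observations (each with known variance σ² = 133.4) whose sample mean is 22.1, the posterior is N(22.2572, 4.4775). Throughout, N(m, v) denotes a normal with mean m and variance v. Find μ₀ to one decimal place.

μ₀ = 28.0

With known observation variance, the Normal–Normal posterior has precision τ_n = τ₀ + n/σ² and mean μ_n = (τ₀μ₀ + (n/σ²)x̄)/τ_n.
Here τ₀ = 1/168.1 = 0.005949 and τ_data = 29/133.4 = 0.217391, so τ_n = 0.223340.
Rearranging for μ₀: μ₀ = (μ_n·τ_n − τ_data·x̄)/τ₀ = (22.2572·0.223340 − 0.217391·22.1) / 0.005949 = 0.166582/0.005949 ≈ 28.0.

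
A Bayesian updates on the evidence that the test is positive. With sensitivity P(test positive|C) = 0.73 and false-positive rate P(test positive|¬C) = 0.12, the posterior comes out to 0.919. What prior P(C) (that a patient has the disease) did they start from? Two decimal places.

P(C) = 0.65

In odds form, posterior odds = prior odds × likelihood ratio, so prior odds = posterior odds ÷ LR.
Posterior odds = 0.919/(1−0.919) = 11.3457. LR = 0.73/0.12 = 6.0833.
Prior odds = 11.3457/6.0833 = 1.8651, so P(C) = 1.8651/(1+1.8651) ≈ 0.65.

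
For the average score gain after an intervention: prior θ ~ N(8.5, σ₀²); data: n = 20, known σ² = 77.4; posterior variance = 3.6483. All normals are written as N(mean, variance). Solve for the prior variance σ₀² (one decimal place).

σ₀² = 63.7

Posterior precision equals prior precision plus data precision: 1/σ_n² = 1/σ₀² + n/σ².
So 1/σ₀² = 1/3.6483 − 20/77.4 = 0.274100 − 0.258398 = 0.015702.
Hence σ₀² = 1/0.015702 ≈ 63.7.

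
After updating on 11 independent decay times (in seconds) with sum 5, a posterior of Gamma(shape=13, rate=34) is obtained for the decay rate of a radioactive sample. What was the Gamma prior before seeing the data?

Gamma–exponential conjugacy: posterior shape = α + n, posterior rate = β + Σtᵢ.
So α = 13 − 11 = 2 and β = 34 − 5 = 29.

Gamma(shape=2, rate=29)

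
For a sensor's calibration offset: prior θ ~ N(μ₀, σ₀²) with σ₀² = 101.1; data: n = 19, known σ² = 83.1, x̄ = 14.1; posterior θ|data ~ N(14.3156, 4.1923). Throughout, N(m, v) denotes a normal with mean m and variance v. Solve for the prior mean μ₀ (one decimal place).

μ₀ = 19.3

With known observation variance, the Normal–Normal posterior has precision τ_n = τ₀ + n/σ² and mean μ_n = (τ₀μ₀ + (n/σ²)x̄)/τ_n.
Here τ₀ = 1/101.1 = 0.009891 and τ_data = 19/83.1 = 0.228640, so τ_n = 0.238531.
Rearranging for μ₀: μ₀ = (μ_n·τ_n − τ_data·x̄)/τ₀ = (14.3156·0.238531 − 0.228640·14.1) / 0.009891 = 0.190890/0.009891 ≈ 19.3.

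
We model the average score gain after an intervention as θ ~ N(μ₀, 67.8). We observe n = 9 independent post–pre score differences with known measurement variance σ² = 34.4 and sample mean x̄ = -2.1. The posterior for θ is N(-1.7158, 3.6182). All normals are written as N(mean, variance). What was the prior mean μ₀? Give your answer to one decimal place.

μ₀ = 5.1

With known observation variance, the Normal–Normal posterior has precision τ_n = τ₀ + n/σ² and mean μ_n = (τ₀μ₀ + (n/σ²)x̄)/τ_n.
Here τ₀ = 1/67.8 = 0.014749 and τ_data = 9/34.4 = 0.261628, so τ_n = 0.276377.
Rearranging for μ₀: μ₀ = (μ_n·τ_n − τ_data·x̄)/τ₀ = (-1.7158·0.276377 − 0.261628·-2.1) / 0.014749 = 0.075211/0.014749 ≈ 5.1.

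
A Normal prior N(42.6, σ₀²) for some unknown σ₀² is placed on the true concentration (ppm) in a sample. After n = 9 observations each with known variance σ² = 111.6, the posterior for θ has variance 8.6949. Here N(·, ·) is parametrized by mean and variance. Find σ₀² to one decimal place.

Posterior precision equals prior precision plus data precision: 1/σ_n² = 1/σ₀² + n/σ².
So 1/σ₀² = 1/8.6949 − 9/111.6 = 0.115010 − 0.080645 = 0.034365.
Hence σ₀² = 1/0.034365 ≈ 29.1.

σ₀² = 29.1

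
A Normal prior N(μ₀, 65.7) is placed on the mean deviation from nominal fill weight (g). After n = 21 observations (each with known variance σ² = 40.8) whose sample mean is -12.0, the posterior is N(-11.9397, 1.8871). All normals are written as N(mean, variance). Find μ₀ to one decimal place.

The posterior mean is a precision-weighted average: μ_n = (τ₀μ₀ + τ_data·x̄)/(τ₀+τ_data), with τ₀=1/σ₀² and τ_data=n/σ².
Here τ₀ = 1/65.7 = 0.015221 and τ_data = 21/40.8 = 0.514706, so τ_n = 0.529927.
Rearranging for μ₀: μ₀ = (μ_n·τ_n − τ_data·x̄)/τ₀ = (-11.9397·0.529927 − 0.514706·-12.0) / 0.015221 = -0.150697/0.015221 ≈ -9.9.

μ₀ = -9.9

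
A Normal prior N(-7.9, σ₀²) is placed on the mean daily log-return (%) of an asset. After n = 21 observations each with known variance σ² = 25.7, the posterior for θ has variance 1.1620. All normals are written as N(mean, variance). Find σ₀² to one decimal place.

σ₀² = 23.0

Posterior precision equals prior precision plus data precision: 1/σ_n² = 1/σ₀² + n/σ².
So 1/σ₀² = 1/1.1620 − 21/25.7 = 0.860585 − 0.817121 = 0.043464.
Hence σ₀² = 1/0.043464 ≈ 23.0.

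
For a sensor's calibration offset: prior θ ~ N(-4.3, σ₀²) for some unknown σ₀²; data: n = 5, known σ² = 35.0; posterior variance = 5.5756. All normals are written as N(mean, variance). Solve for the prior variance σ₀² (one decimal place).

σ₀² = 27.4

Posterior precision equals prior precision plus data precision: 1/σ_n² = 1/σ₀² + n/σ².
So 1/σ₀² = 1/5.5756 − 5/35.0 = 0.179353 − 0.142857 = 0.036496.
Hence σ₀² = 1/0.036496 ≈ 27.4.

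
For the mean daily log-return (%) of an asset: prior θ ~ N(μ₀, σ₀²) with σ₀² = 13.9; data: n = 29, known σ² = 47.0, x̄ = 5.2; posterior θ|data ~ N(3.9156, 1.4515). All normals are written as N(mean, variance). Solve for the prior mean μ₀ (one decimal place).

μ₀ = -7.1

The posterior mean is a precision-weighted average: μ_n = (τ₀μ₀ + τ_data·x̄)/(τ₀+τ_data), with τ₀=1/σ₀² and τ_data=n/σ².
Here τ₀ = 1/13.9 = 0.071942 and τ_data = 29/47.0 = 0.617021, so τ_n = 0.688963.
Rearranging for μ₀: μ₀ = (μ_n·τ_n − τ_data·x̄)/τ₀ = (3.9156·0.688963 − 0.617021·5.2) / 0.071942 = -0.510806/0.071942 ≈ -7.1.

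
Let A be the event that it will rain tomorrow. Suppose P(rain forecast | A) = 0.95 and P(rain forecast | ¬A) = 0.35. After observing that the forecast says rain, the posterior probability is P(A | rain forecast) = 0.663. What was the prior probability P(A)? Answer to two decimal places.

Bayes' rule in odds form gives O(A|E) = O(A)·[P(E|A)/P(E|¬A)], hence O(A) = O(A|E)/LR.
Posterior odds = 0.663/(1−0.663) = 1.9674. LR = 0.95/0.35 = 2.7143.
Prior odds = 1.9674/2.7143 = 0.7248, so P(A) = 0.7248/(1+0.7248) ≈ 0.42.

P(A) = 0.42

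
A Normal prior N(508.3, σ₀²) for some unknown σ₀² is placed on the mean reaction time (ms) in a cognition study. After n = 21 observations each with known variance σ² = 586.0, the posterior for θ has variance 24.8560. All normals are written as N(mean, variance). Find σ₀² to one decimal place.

For the Normal–Normal model with known σ², precisions add: τ_n = τ₀ + n/σ².
So 1/σ₀² = 1/24.8560 − 21/586.0 = 0.040232 − 0.035836 = 0.004396.
Hence σ₀² = 1/0.004396 ≈ 227.5.

σ₀² = 227.5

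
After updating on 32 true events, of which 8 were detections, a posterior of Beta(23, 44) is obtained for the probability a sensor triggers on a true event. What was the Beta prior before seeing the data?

Beta(15, 20)

A Beta(α, β) prior with s successes and f failures in binomial data gives a Beta(α+s, β+f) posterior.
Subtract the data counts: 23−8=15, 44−24=20.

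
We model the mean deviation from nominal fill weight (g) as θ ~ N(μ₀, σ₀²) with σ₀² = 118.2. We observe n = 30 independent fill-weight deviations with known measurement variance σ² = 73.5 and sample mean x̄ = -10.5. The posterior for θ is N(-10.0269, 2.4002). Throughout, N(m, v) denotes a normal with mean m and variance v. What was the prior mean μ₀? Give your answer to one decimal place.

μ₀ = 12.8

The posterior mean is a precision-weighted average: μ_n = (τ₀μ₀ + τ_data·x̄)/(τ₀+τ_data), with τ₀=1/σ₀² and τ_data=n/σ².
Here τ₀ = 1/118.2 = 0.008460 and τ_data = 30/73.5 = 0.408163, so τ_n = 0.416623.
Rearranging for μ₀: μ₀ = (μ_n·τ_n − τ_data·x̄)/τ₀ = (-10.0269·0.416623 − 0.408163·-10.5) / 0.008460 = 0.108274/0.008460 ≈ 12.8.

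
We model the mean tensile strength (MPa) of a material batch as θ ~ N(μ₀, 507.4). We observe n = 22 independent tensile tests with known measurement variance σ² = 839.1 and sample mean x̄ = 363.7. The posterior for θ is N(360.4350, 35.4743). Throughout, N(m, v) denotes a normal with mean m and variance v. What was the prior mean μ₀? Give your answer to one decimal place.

The posterior mean is a precision-weighted average: μ_n = (τ₀μ₀ + τ_data·x̄)/(τ₀+τ_data), with τ₀=1/σ₀² and τ_data=n/σ².
Here τ₀ = 1/507.4 = 0.001971 and τ_data = 22/839.1 = 0.026219, so τ_n = 0.028190.
Rearranging for μ₀: μ₀ = (μ_n·τ_n − τ_data·x̄)/τ₀ = (360.4350·0.028190 − 0.026219·363.7) / 0.001971 = 0.624812/0.001971 ≈ 317.0.

μ₀ = 317.0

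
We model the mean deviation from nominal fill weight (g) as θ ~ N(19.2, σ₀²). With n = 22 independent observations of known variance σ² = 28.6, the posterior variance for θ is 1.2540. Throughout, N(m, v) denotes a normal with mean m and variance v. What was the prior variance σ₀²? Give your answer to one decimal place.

σ₀² = 35.4

For the Normal–Normal model with known σ², precisions add: τ_n = τ₀ + n/σ².
So 1/σ₀² = 1/1.2540 − 22/28.6 = 0.797448 − 0.769231 = 0.028217.
Hence σ₀² = 1/0.028217 ≈ 35.4.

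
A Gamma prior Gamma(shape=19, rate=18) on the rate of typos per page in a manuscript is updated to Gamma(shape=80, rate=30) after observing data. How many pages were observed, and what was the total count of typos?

n = 12 pages with total 61 typos

A Gamma(α, β) prior (rate parametrization) on a Poisson rate with n observations summing to S gives posterior Gamma(α+S, β+n).
Matching: Σxᵢ = 80 − 19 = 61 and n = 30 − 18 = 12.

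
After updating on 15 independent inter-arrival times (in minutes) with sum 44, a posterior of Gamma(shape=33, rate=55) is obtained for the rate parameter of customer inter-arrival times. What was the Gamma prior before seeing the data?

Gamma(shape=18, rate=11)

For an exponential likelihood with a Gamma(α, β) prior on the rate, n observations with total T give posterior Gamma(α+n, β+T).
So α = 33 − 15 = 18 and β = 55 − 44 = 11.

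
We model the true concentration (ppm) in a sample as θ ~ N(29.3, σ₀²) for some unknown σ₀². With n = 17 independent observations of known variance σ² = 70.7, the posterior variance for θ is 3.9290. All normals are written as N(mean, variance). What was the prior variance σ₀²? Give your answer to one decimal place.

σ₀² = 71.1

For the Normal–Normal model with known σ², precisions add: τ_n = τ₀ + n/σ².
So 1/σ₀² = 1/3.9290 − 17/70.7 = 0.254518 − 0.240453 = 0.014065.
Hence σ₀² = 1/0.014065 ≈ 71.1.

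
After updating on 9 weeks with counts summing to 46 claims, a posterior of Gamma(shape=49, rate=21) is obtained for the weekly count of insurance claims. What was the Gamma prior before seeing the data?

Gamma(shape=3, rate=12)

Gamma–Poisson conjugacy: posterior shape = α + Σxᵢ, posterior rate = β + n.
So α = 49 − 46 = 3 and β = 21 − 9 = 12.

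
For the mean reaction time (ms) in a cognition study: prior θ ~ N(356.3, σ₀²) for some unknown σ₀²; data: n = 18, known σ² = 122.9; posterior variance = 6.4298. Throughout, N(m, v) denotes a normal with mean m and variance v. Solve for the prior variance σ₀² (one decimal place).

σ₀² = 110.3

Posterior precision equals prior precision plus data precision: 1/σ_n² = 1/σ₀² + n/σ².
So 1/σ₀² = 1/6.4298 − 18/122.9 = 0.155526 − 0.146461 = 0.009065.
Hence σ₀² = 1/0.009065 ≈ 110.3.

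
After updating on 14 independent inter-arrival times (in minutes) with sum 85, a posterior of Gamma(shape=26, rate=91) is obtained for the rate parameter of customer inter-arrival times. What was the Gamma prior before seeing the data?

Gamma(shape=12, rate=6)

Gamma–exponential conjugacy: posterior shape = α + n, posterior rate = β + Σtᵢ.
So α = 26 − 14 = 12 and β = 91 − 85 = 6.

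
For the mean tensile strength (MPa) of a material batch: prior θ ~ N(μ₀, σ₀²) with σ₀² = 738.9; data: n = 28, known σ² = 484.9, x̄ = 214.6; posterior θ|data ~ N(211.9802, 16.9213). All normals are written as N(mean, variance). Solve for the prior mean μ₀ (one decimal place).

μ₀ = 100.2

The posterior mean is a precision-weighted average: μ_n = (τ₀μ₀ + τ_data·x̄)/(τ₀+τ_data), with τ₀=1/σ₀² and τ_data=n/σ².
Here τ₀ = 1/738.9 = 0.001353 and τ_data = 28/484.9 = 0.057744, so τ_n = 0.059097.
Rearranging for μ₀: μ₀ = (μ_n·τ_n − τ_data·x̄)/τ₀ = (211.9802·0.059097 − 0.057744·214.6) / 0.001353 = 0.135531/0.001353 ≈ 100.2.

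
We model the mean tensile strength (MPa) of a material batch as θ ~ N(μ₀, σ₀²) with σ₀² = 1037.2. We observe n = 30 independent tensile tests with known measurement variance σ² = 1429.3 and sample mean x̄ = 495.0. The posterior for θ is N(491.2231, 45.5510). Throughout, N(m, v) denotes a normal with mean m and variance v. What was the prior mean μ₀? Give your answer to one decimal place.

μ₀ = 409.0

With known observation variance, the Normal–Normal posterior has precision τ_n = τ₀ + n/σ² and mean μ_n = (τ₀μ₀ + (n/σ²)x̄)/τ_n.
Here τ₀ = 1/1037.2 = 0.000964 and τ_data = 30/1429.3 = 0.020989, so τ_n = 0.021953.
Rearranging for μ₀: μ₀ = (μ_n·τ_n − τ_data·x̄)/τ₀ = (491.2231·0.021953 − 0.020989·495.0) / 0.000964 = 0.394266/0.000964 ≈ 409.0.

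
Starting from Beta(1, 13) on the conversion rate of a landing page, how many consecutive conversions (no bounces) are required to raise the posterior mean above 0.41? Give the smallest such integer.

k = 9

After k conversions and 0 bounces the posterior is Beta(1+k, 13), with mean (1+k)/(1+13+k).
Set (1+k)/(14+k) > 0.41 and solve: k > (0.41·14 − 1)/(1 − 0.41) = 8.034.
The smallest integer exceeding 8.034 is 9.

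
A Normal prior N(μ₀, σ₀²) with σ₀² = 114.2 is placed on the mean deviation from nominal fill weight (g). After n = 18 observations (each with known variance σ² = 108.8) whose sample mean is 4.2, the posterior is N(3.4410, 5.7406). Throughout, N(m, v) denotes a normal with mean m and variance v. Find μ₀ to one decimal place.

The posterior mean is a precision-weighted average: μ_n = (τ₀μ₀ + τ_data·x̄)/(τ₀+τ_data), with τ₀=1/σ₀² and τ_data=n/σ².
Here τ₀ = 1/114.2 = 0.008757 and τ_data = 18/108.8 = 0.165441, so τ_n = 0.174198.
Rearranging for μ₀: μ₀ = (μ_n·τ_n − τ_data·x̄)/τ₀ = (3.4410·0.174198 − 0.165441·4.2) / 0.008757 = -0.095437/0.008757 ≈ -10.9.

μ₀ = -10.9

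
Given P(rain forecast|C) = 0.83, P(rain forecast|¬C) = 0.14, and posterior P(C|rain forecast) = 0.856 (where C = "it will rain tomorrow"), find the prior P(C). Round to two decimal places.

P(C) = 0.50

In odds form, posterior odds = prior odds × likelihood ratio, so prior odds = posterior odds ÷ LR.
Posterior odds = 0.856/(1−0.856) = 5.9444. LR = 0.83/0.14 = 5.9286.
Prior odds = 5.9444/5.9286 = 1.0027, so P(C) = 1.0027/(1+1.0027) ≈ 0.50.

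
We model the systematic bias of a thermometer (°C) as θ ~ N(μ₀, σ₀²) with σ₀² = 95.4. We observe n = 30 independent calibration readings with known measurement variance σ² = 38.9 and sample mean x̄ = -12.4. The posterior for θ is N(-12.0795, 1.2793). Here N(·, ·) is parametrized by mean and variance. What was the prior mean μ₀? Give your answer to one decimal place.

The posterior mean is a precision-weighted average: μ_n = (τ₀μ₀ + τ_data·x̄)/(τ₀+τ_data), with τ₀=1/σ₀² and τ_data=n/σ².
Here τ₀ = 1/95.4 = 0.010482 and τ_data = 30/38.9 = 0.771208, so τ_n = 0.781690.
Rearranging for μ₀: μ₀ = (μ_n·τ_n − τ_data·x̄)/τ₀ = (-12.0795·0.781690 − 0.771208·-12.4) / 0.010482 = 0.120555/0.010482 ≈ 11.5.

μ₀ = 11.5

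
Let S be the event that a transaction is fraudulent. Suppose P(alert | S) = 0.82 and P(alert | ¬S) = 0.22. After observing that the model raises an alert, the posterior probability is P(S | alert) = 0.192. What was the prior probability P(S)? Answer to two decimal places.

Bayes' rule in odds form gives O(S|E) = O(S)·[P(E|S)/P(E|¬S)], hence O(S) = O(S|E)/LR.
Posterior odds = 0.192/(1−0.192) = 0.2376. LR = 0.82/0.22 = 3.7273.
Prior odds = 0.2376/3.7273 = 0.0637, so P(S) = 0.0637/(1+0.0637) ≈ 0.06.

P(S) = 0.06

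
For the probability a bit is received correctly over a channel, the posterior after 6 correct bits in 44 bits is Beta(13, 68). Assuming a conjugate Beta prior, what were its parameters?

Beta is conjugate to the binomial likelihood: posterior = Beta(α+s, β+f).
So α = 13 − 6 = 7 and β = 68 − 38 = 30.

Beta(7, 30)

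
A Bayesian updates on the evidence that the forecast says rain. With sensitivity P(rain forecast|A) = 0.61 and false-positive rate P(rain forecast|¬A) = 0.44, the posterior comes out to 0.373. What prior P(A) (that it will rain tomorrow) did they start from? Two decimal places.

Bayes' rule in odds form gives O(A|E) = O(A)·[P(E|A)/P(E|¬A)], hence O(A) = O(A|E)/LR.
Posterior odds = 0.373/(1−0.373) = 0.5949. LR = 0.61/0.44 = 1.3864.
Prior odds = 0.5949/1.3864 = 0.4291, so P(A) = 0.4291/(1+0.4291) ≈ 0.30.

P(A) = 0.30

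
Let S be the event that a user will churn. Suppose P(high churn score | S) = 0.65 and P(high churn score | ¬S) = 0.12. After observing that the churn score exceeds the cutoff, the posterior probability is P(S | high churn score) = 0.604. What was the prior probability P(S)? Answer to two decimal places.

Bayes' rule in odds form gives O(S|E) = O(S)·[P(E|S)/P(E|¬S)], hence O(S) = O(S|E)/LR.
Posterior odds = 0.604/(1−0.604) = 1.5253. LR = 0.65/0.12 = 5.4167.
Prior odds = 1.5253/5.4167 = 0.2816, so P(S) = 0.2816/(1+0.2816) ≈ 0.22.

P(S) = 0.22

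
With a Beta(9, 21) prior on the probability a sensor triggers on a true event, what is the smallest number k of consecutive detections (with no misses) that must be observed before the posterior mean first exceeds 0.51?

k = 13

After k detections and 0 misses the posterior is Beta(9+k, 21), with mean (9+k)/(9+21+k).
Set (9+k)/(30+k) > 0.51 and solve: k > (0.51·30 − 9)/(1 − 0.51) = 12.857.
The smallest integer exceeding 12.857 is 13, and checking k=13: (22)/(43) = 0.5116 > 0.51.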